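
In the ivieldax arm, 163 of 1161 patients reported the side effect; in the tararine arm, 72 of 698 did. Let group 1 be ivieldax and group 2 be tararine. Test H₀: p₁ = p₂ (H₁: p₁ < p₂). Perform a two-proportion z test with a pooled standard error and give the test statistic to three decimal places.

p̂₁ = 163/1161 ≈ 0.14040, p̂₂ = 72/698 ≈ 0.10315.
Pooled p̂ = (163+72)/(1161+698) = 235/1859 = 0.12641.
SE = √(p̂(1−p̂)(1/n₁+1/n₂)) = √(0.12641·0.87359·0.00229399) = √(0.00025333) = 0.01592.
z = (0.14040 − 0.10315)/0.01592 = 0.03725/0.01592 = 2.340.

z = 2.340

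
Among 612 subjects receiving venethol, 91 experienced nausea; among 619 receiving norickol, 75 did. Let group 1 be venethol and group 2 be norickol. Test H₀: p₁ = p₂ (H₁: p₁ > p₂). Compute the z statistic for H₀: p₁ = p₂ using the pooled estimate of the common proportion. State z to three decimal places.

z = 1.414

p̂₁ = 91/612 = 0.14869, p̂₂ = 75/619 = 0.12116.
Pooled p̂ = (91+75)/(612+619) = 166/1231 = 0.13485.
SE = √(p̂(1−p̂)(1/n₁+1/n₂)) = √(0.13485·0.86515·0.0032495) = √(0.000379103) = 0.01947.
z = (0.14869 − 0.12116)/0.01947 = 0.02753/0.01947 = 1.414.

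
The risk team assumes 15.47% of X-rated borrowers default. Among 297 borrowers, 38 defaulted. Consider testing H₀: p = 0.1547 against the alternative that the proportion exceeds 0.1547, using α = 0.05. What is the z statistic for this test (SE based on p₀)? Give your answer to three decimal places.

p̂ = 38/297 = 0.12795.
Standard error under H₀: √(0.1547×0.8453/297) = 0.02098.
z = (0.12795 − 0.1547)/0.02098 = -0.02675/0.02098 = -1.275.
p-value = P(Z > -1.275) ≈ 0.8988. With α = 0.05, fail to reject H₀.

z = -1.275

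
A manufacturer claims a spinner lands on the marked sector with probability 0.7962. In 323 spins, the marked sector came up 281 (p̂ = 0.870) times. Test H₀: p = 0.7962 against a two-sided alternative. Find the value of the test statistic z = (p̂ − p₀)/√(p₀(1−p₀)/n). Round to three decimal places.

p̂ = 281/323 = 0.869969.
SE = √(p₀(1−p₀)/n) = √(0.16227/323) = 0.022414.
z = (0.869969 − 0.7962)/0.022414 = 0.073769/0.022414 = 3.291.

z = 3.291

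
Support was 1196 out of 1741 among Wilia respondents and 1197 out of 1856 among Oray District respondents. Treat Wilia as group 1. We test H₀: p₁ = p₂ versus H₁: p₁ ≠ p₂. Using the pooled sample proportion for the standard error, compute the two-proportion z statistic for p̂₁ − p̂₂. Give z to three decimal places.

p̂₁ = 1196/1741 ≈ 0.686962, p̂₂ = 1197/1856 ≈ 0.644935.
Pooled p̂ = (1196+1197)/(1741+1856) = 2393/3597 = 0.665277.
SE = √(p̂(1−p̂)(1/n₁+1/n₂)) = √(0.665277·0.334723·0.00111318) = √(0.000247886) = 0.015744.
z = (0.686962 − 0.644935)/0.015744 = 0.042027/0.015744 = 2.669.
Two-sided p-value ≈ 2·Φ(−2.669) = 0.0076.

z = 2.669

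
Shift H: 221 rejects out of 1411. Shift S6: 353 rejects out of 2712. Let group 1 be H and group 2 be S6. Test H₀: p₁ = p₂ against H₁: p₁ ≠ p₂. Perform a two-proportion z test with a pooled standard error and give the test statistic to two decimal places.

z = 2.33

p̂₁ = 221/1411 = 0.15663, p̂₂ = 353/2712 = 0.13016.
Pooled p̂ = (221+353)/(1411+2712) = 574/4123 = 0.13922.
SE = √(p̂(1−p̂)(1/n₁+1/n₂)) = √(0.13922·0.86078·0.00107745) = √(0.000129118) = 0.01136.
z = (0.15663 − 0.13016)/0.01136 = 0.02647/0.01136 = 2.33.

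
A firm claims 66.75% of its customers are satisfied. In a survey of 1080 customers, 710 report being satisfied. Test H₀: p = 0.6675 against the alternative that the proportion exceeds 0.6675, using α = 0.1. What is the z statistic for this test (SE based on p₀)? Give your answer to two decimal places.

z = -0.70

p̂ = 710/1080 = 0.65741.
SE = √(p₀(1−p₀)/n) = √(0.22194/1080) = 0.01434.
z = (0.65741 − 0.6675)/0.01434 = -0.01009/0.01434 = -0.70.
p-value = P(Z > -0.704) ≈ 0.7593; since p > α = 0.1, fail to reject H₀.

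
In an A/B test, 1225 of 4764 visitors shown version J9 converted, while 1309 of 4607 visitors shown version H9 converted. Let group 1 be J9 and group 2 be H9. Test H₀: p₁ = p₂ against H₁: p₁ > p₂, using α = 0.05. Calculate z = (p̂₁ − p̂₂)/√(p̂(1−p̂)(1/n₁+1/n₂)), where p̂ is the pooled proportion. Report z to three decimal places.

z = -2.941

p̂₁ = 1225/4764 ≈ 0.257137, p̂₂ = 1309/4607 ≈ 0.284133.
Pooled p̂ = (1225+1309)/(4764+4607) = 2534/9371 = 0.270409.
SE = √(p̂(1−p̂)(1/n₁+1/n₂)) = √(0.270409·0.729591·0.000426969) = √(8.42357e-05) = 0.009178.
z = (0.257137 − 0.284133)/0.009178 = -0.026996/0.009178 = -2.941.
p-value = P(Z > -2.941) ≈ 0.9984. With α = 0.05, fail to reject H₀.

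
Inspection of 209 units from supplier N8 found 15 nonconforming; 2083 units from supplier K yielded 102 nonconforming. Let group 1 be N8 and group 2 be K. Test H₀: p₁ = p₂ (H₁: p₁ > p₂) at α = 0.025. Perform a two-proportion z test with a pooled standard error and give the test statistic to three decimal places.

z = 1.428

p̂₁ = 15/209 = 0.07177, p̂₂ = 102/2083 = 0.04897.
Pooled p̂ = (15+102)/(209+2083) = 117/2292 = 0.05105.
SE = √(0.0484413 × 0.00526477) = 0.01597.
z = (0.07177 − 0.04897)/0.01597 = 0.02280/0.01597 = 1.428.
p-value = P(Z > 1.428) ≈ 0.0767; since p > α = 0.025, fail to reject H₀.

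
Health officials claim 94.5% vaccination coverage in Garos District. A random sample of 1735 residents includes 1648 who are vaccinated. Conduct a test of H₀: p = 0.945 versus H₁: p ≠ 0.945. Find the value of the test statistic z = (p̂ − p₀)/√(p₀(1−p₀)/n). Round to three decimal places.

p̂ = 1648/1735 = 0.949856.
SE = √(p₀(1−p₀)/n) = √(0.051975/1735) = 0.005473.
z = (0.949856 − 0.945)/0.005473 = 0.004856/0.005473 = 0.887.

z = 0.887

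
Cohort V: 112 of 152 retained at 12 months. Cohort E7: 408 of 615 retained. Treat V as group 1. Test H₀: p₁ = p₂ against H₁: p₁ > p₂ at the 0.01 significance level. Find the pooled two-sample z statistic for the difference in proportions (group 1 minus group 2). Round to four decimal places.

p̂₁ = 112/152 ≈ 0.7368421, p̂₂ = 408/615 ≈ 0.6634146.
Pooled p̂ = (112+408)/(152+615) = 520/767 = 0.6779661.
SE = √(0.218328 × 0.00820496) = 0.0423246.
z = (0.7368421 − 0.6634146)/0.0423246 = 0.0734275/0.0423246 = 1.7349.
p-value = P(Z > 1.735) ≈ 0.0414; since p > α = 0.01, fail to reject H₀.

z = 1.7349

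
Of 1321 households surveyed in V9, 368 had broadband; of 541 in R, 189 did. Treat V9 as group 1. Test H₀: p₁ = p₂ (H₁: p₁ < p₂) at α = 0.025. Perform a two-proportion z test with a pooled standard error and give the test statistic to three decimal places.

p̂₁ = 368/1321 = 0.27858, p̂₂ = 189/541 = 0.34935.
Pooled p̂ = (368+189)/(1321+541) = 557/1862 = 0.29914.
SE = √(0.209656 × 0.00260543) = 0.02337.
z = (0.27858 − 0.34935)/0.02337 = -0.07077/0.02337 = -3.028.
p-value = P(Z < -3.028) ≈ 0.0012, so at α = 0.025 we reject H₀.

z = -3.028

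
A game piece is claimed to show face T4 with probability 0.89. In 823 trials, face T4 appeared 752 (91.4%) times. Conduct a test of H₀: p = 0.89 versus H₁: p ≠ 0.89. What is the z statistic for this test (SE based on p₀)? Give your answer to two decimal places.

p̂ = 752/823 = 0.91373.
Under H₀, SE = √(0.89·0.11/823) = √(0.000118955) = 0.01091.
z = (0.91373 − 0.89)/0.01091 = 0.02373/0.01091 = 2.18.

z = 2.18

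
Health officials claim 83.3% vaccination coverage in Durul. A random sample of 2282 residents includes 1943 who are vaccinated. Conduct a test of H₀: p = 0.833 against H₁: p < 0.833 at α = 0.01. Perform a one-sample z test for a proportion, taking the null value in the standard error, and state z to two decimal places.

z = 2.36

p̂ = 1943/2282 ≈ 0.8514.
SE = √(p₀(1−p₀)/n) = √(0.13911/2282) = 0.0078.
z = (0.8514 − 0.833)/0.0078 = 0.0184/0.0078 = 2.36.
p-value = P(Z < 2.363) ≈ 0.9909. With α = 0.01, fail to reject H₀.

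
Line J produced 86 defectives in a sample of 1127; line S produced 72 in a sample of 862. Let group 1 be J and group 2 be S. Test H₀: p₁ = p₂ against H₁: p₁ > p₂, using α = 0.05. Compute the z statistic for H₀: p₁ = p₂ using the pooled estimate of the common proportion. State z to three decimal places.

p̂₁ = 86/1127 = 0.07631, p̂₂ = 72/862 = 0.08353.
Pooled p̂ = (86+72)/(1127+862) = 158/1989 = 0.07944.
SE = √(0.0731267 × 0.0020474) = 0.01224.
z = (0.07631 − 0.08353)/0.01224 = -0.00722/0.01224 = -0.590.
p-value = P(Z > -0.590) ≈ 0.7224, so at α = 0.05 we fail to reject H₀.

z = -0.590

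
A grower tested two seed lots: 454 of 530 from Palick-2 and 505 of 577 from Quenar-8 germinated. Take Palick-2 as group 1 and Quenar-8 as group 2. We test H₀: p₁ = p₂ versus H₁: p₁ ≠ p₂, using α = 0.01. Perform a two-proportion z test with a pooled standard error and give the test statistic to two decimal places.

z = -0.91

p̂₁ = 454/530 = 0.8566, p̂₂ = 505/577 = 0.8752.
Pooled p̂ = (454+505)/(530+577) = 959/1107 = 0.8663.
SE = √(0.11582 × 0.00361989) = 0.0205.
z = (0.8566 − 0.8752)/0.0205 = -0.0186/0.0205 = -0.91.
Two-sided p-value ≈ 2·Φ(−0.909) = 0.3633; since p > α = 0.01, fail to reject H₀.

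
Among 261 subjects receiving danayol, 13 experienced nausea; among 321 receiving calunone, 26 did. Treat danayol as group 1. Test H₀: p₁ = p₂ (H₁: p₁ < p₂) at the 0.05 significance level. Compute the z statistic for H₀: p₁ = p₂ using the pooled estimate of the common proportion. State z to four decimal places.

p̂₁ = 13/261 = 0.049808, p̂₂ = 26/321 = 0.080997.
Pooled p̂ = (13+26)/(261+321) = 39/582 = 0.067010.
SE = √(0.0625199 × 0.00694668) = 0.020840.
z = (0.049808 − 0.080997)/0.020840 = -0.031189/0.020840 = -1.4966.
p-value = P(Z < -1.497) ≈ 0.0673, so at α = 0.05 we fail to reject H₀.

z = -1.4966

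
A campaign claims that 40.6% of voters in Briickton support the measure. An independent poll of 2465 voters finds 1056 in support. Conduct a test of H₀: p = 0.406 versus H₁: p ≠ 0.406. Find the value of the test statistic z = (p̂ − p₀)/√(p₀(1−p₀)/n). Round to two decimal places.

p̂ = 1056/2465 = 0.4284.
Under H₀, SE = √(0.406·0.594/2465) = √(9.78353e-05) = 0.0099.
z = (0.4284 − 0.406)/0.0099 = 0.0224/0.0099 = 2.26.

z = 2.26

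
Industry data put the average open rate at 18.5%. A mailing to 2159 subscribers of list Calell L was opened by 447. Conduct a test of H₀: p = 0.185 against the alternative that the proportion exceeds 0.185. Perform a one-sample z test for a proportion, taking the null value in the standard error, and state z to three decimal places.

z = 2.637

p̂ = 447/2159 = 0.207040.
Under H₀, SE = √(0.185·0.815/2159) = √(6.98356e-05) = 0.008357.
z = (0.207040 − 0.185)/0.008357 = 0.022040/0.008357 = 2.637.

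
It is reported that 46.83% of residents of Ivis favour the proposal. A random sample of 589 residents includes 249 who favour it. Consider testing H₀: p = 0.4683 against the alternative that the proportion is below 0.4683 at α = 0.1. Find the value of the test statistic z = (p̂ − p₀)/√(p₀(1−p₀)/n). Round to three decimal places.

z = -2.215

p̂ = 249/589 ≈ 0.42275.
Standard error under H₀: √(0.4683×0.5317/589) = 0.02056.
z = (0.42275 − 0.4683)/0.02056 = -0.04555/0.02056 = -2.215.
p-value = P(Z < -2.215) ≈ 0.0134. With α = 0.1, reject H₀.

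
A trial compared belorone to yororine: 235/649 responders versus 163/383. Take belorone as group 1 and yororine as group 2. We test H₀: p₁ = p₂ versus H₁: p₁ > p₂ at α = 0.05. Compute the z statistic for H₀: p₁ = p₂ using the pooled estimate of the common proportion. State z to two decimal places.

p̂₁ = 235/649 ≈ 0.3621, p̂₂ = 163/383 ≈ 0.4256.
Pooled p̂ = (235+163)/(649+383) = 398/1032 = 0.3857.
SE = √(p̂(1−p̂)(1/n₁+1/n₂)) = √(0.3857·0.6143·0.0041518) = √(0.000983669) = 0.0314.
z = (0.3621 − 0.4256)/0.0314 = -0.0635/0.0314 = -2.02.
p-value = P(Z > -2.024) ≈ 0.9785, so at α = 0.05 we fail to reject H₀.

z = -2.02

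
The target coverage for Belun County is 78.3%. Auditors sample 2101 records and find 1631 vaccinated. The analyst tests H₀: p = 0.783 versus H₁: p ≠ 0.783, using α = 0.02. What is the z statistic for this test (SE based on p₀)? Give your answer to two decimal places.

p̂ = 1631/2101 ≈ 0.77630.
Under H₀, SE = √(0.783·0.217/2101) = √(8.08715e-05) = 0.00899.
z = (0.77630 − 0.783)/0.00899 = -0.00670/0.00899 = -0.75.
p-value = 2·P(Z > 0.745) ≈ 0.4560, so at α = 0.02 we fail to reject H₀.

z = -0.75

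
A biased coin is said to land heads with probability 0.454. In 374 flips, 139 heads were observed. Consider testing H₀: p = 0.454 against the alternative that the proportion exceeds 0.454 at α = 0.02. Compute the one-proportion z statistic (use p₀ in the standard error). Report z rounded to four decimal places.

p̂ = 139/374 ≈ 0.371658.
SE = √(p₀(1−p₀)/n) = √(0.24788/374) = 0.025745.
z = (0.371658 − 0.454)/0.025745 = -0.082342/0.025745 = -3.1984.
p-value = P(Z > -3.198) ≈ 0.9993. With α = 0.02, fail to reject H₀.

z = -3.1984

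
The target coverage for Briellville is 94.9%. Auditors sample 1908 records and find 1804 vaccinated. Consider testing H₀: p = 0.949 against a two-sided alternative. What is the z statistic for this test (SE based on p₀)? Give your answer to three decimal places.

z = -0.696

p̂ = 1804/1908 ≈ 0.94549.
Under H₀, SE = √(0.949·0.051/1908) = √(2.53664e-05) = 0.00504.
z = (0.94549 − 0.949)/0.00504 = -0.00351/0.00504 = -0.696.
Two-sided p-value ≈ 2·Φ(−0.696) = 0.4862.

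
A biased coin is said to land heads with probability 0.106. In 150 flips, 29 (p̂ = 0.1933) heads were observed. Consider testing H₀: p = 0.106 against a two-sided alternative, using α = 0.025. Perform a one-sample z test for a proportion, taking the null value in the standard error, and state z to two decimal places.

p̂ = 29/150 = 0.193333.
SE = √(p₀(1−p₀)/n) = √(0.094764/150) = 0.025135.
z = (0.193333 − 0.106)/0.025135 = 0.087333/0.025135 = 3.47.
p-value = 2·P(Z > 3.475) ≈ 0.0005, so at α = 0.025 we reject H₀.

z = 3.47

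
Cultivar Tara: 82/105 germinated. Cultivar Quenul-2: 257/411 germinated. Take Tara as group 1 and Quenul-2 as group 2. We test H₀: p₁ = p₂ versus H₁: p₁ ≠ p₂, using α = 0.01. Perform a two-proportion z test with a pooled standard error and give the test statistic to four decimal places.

p̂₁ = 82/105 ≈ 0.780952, p̂₂ = 257/411 ≈ 0.625304.
Pooled p̂ = (82+257)/(105+411) = 339/516 = 0.656977.
SE = √(0.225358 × 0.0119569) = 0.051909.
z = (0.780952 − 0.625304)/0.051909 = 0.155648/0.051909 = 2.9985.
p-value = 2·P(Z > 2.998) ≈ 0.0027, so at α = 0.01 we reject H₀.

z = 2.9985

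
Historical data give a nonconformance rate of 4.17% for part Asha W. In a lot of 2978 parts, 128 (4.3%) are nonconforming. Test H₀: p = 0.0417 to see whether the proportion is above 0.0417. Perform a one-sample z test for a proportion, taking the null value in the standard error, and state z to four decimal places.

p̂ = 128/2978 = 0.0429819.
Under H₀, SE = √(0.0417·0.9583/2978) = √(1.34188e-05) = 0.0036632.
z = (0.0429819 − 0.0417)/0.0036632 = 0.0012819/0.0036632 = 0.3499.

z = 0.3499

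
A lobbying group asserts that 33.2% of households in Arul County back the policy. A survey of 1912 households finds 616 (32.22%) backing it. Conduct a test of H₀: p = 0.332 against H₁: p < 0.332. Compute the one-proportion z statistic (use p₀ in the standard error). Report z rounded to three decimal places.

p̂ = 616/1912 ≈ 0.32218.
Under H₀, SE = √(0.332·0.668/1912) = √(0.000115992) = 0.01077.
z = (0.32218 − 0.332)/0.01077 = -0.00982/0.01077 = -0.912.
p-value = P(Z < -0.912) ≈ 0.1808.

z = -0.912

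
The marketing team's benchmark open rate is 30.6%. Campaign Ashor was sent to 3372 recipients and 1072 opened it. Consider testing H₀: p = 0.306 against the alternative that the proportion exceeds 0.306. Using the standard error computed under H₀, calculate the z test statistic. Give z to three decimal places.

p̂ = 1072/3372 = 0.317912.
Under H₀, SE = √(0.306·0.694/3372) = √(6.29786e-05) = 0.007936.
z = (0.317912 − 0.306)/0.007936 = 0.011912/0.007936 = 1.501.
p-value = P(Z > 1.501) ≈ 0.0667.

z = 1.501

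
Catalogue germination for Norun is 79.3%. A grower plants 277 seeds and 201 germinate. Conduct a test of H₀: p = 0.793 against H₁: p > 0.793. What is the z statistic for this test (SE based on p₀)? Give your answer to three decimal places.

p̂ = 201/277 = 0.725632.
Under H₀, SE = √(0.793·0.207/277) = √(0.000592603) = 0.024343.
z = (0.725632 − 0.793)/0.024343 = -0.067368/0.024343 = -2.767.
p-value = P(Z > -2.767) ≈ 0.9972.

z = -2.767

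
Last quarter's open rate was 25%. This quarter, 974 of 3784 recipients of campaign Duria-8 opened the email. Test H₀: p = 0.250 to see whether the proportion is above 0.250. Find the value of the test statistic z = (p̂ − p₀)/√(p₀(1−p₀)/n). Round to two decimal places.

z = 1.05

p̂ = 974/3784 ≈ 0.25740.
Under H₀, SE = √(0.25·0.75/3784) = √(4.95507e-05) = 0.00704.
z = (0.25740 − 0.25)/0.00704 = 0.00740/0.00704 = 1.05.
p-value = P(Z > 1.051) ≈ 0.1466.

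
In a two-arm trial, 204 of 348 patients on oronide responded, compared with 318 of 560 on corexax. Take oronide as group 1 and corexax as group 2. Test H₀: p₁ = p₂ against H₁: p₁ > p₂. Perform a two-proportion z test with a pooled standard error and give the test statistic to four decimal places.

p̂₁ = 204/348 = 0.586207, p̂₂ = 318/560 = 0.567857.
Pooled p̂ = (204+318)/(348+560) = 522/908 = 0.574890.
SE = √(p̂(1−p̂)(1/n₁+1/n₂)) = √(0.574890·0.425110·0.00465928) = √(0.00113869) = 0.033744.
z = (0.586207 − 0.567857)/0.033744 = 0.018350/0.033744 = 0.5438.

z = 0.5438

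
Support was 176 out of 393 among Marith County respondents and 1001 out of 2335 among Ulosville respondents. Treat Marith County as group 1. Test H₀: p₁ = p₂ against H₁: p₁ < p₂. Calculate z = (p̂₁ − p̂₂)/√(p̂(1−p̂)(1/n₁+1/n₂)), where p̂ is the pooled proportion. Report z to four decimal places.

z = 0.7089

p̂₁ = 176/393 = 0.447837, p̂₂ = 1001/2335 = 0.428694.
Pooled p̂ = (176+1001)/(393+2335) = 1177/2728 = 0.431452.
SE = √(0.245301 × 0.00297279) = 0.027004.
z = (0.447837 − 0.428694)/0.027004 = 0.019143/0.027004 = 0.7089.
p-value = P(Z < 0.709) ≈ 0.7608.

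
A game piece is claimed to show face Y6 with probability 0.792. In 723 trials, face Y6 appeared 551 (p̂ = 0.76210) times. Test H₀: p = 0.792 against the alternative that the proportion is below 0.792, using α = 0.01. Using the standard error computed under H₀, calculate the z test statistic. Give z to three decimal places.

z = -1.981

p̂ = 551/723 ≈ 0.76210.
Under H₀, SE = √(0.792·0.208/723) = √(0.000227851) = 0.01509.
z = (0.76210 − 0.792)/0.01509 = -0.02990/0.01509 = -1.981.
p-value = P(Z < -1.981) ≈ 0.0238, so at α = 0.01 we fail to reject H₀.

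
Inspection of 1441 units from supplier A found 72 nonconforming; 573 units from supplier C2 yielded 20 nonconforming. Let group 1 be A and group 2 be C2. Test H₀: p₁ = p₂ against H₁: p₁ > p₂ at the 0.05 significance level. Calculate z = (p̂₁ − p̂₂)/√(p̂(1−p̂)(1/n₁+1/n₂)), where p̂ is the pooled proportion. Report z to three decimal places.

z = 1.461

p̂₁ = 72/1441 = 0.049965, p̂₂ = 20/573 = 0.034904.
Pooled p̂ = (72+20)/(1441+573) = 92/2014 = 0.045680.
SE = √(0.0435936 × 0.00243916) = 0.010312.
z = (0.049965 − 0.034904)/0.010312 = 0.015061/0.010312 = 1.461.
p-value = P(Z > 1.461) ≈ 0.0721; since p > α = 0.05, fail to reject H₀.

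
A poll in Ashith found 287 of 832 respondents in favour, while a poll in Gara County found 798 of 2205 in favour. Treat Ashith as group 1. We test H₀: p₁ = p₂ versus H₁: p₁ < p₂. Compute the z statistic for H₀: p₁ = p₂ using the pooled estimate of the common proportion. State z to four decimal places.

z = -0.8695

p̂₁ = 287/832 = 0.344952, p̂₂ = 798/2205 = 0.361905.
Pooled p̂ = (287+798)/(832+2205) = 1085/3037 = 0.357260.
SE = √(p̂(1−p̂)(1/n₁+1/n₂)) = √(0.357260·0.642740·0.00165544) = √(0.000380131) = 0.019497.
z = (0.344952 − 0.361905)/0.019497 = -0.016953/0.019497 = -0.8695.
p-value = P(Z < -0.870) ≈ 0.1923.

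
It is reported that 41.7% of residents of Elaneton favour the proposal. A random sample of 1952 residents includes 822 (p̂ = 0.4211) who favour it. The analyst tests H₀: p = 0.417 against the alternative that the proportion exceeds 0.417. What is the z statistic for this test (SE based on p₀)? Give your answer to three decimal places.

p̂ = 822/1952 ≈ 0.42111.
Standard error under H₀: √(0.417×0.583/1952) = 0.01116.
z = (0.42111 − 0.417)/0.01116 = 0.00411/0.01116 = 0.368.
p-value = P(Z > 0.368) ≈ 0.3564.

z = 0.368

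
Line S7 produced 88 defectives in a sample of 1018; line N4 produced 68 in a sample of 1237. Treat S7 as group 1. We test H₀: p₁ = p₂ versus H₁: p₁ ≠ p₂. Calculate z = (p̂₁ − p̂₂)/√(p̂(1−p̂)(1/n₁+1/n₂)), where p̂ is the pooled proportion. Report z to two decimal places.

z = 2.93

p̂₁ = 88/1018 = 0.0864, p̂₂ = 68/1237 = 0.0550.
Pooled p̂ = (88+68)/(1018+1237) = 156/2255 = 0.0692.
SE = √(p̂(1−p̂)(1/n₁+1/n₂)) = √(0.0692·0.9308·0.00179073) = √(0.000115312) = 0.0107.
z = (0.0864 − 0.0550)/0.0107 = 0.0314/0.0107 = 2.93.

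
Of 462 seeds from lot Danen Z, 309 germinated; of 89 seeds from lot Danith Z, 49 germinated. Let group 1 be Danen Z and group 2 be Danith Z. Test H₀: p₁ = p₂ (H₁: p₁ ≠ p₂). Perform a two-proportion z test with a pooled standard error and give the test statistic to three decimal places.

p̂₁ = 309/462 ≈ 0.66883, p̂₂ = 49/89 ≈ 0.55056.
Pooled p̂ = (309+49)/(462+89) = 358/551 = 0.64973.
SE = √(p̂(1−p̂)(1/n₁+1/n₂)) = √(0.64973·0.35027·0.0134005) = √(0.0030497) = 0.05522.
z = (0.66883 − 0.55056)/0.05522 = 0.11827/0.05522 = 2.142.

z = 2.142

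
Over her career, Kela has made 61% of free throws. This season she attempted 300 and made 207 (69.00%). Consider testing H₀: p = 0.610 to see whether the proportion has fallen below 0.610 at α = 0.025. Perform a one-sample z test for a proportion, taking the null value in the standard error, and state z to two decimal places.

z = 2.84

p̂ = 207/300 = 0.6900.
Standard error under H₀: √(0.61×0.39/300) = 0.0282.
z = (0.6900 − 0.61)/0.0282 = 0.0800/0.0282 = 2.84.
p-value = P(Z < 2.841) ≈ 0.9978. With α = 0.025, fail to reject H₀.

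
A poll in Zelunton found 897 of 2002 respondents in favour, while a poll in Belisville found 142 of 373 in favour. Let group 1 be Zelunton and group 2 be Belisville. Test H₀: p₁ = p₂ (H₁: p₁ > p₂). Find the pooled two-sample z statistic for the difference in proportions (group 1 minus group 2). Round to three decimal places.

z = 2.408

p̂₁ = 897/2002 = 0.448052, p̂₂ = 142/373 = 0.380697.
Pooled p̂ = (897+142)/(2002+373) = 1039/2375 = 0.437474.
SE = √(0.24609 × 0.00318047) = 0.027976.
z = (0.448052 − 0.380697)/0.027976 = 0.067355/0.027976 = 2.408.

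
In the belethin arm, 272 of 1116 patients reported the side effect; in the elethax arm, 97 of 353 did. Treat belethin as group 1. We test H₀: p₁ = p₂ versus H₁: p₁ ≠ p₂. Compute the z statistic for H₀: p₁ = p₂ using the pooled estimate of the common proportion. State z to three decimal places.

p̂₁ = 272/1116 ≈ 0.24373, p̂₂ = 97/353 ≈ 0.27479.
Pooled p̂ = (272+97)/(1116+353) = 369/1469 = 0.25119.
SE = √(0.188094 × 0.00372892) = 0.02648.
z = (0.24373 − 0.27479)/0.02648 = -0.03106/0.02648 = -1.173.
Two-sided p-value ≈ 2·Φ(−1.173) = 0.2409.

z = -1.173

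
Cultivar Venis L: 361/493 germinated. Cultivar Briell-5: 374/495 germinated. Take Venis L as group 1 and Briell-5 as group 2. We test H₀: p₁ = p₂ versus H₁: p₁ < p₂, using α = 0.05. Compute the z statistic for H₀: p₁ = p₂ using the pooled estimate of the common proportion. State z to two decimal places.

z = -0.84

p̂₁ = 361/493 = 0.7323, p̂₂ = 374/495 = 0.7556.
Pooled p̂ = (361+374)/(493+495) = 735/988 = 0.7439.
SE = √(0.1905 × 0.0040486) = 0.0278.
z = (0.7323 − 0.7556)/0.0278 = -0.0233/0.0278 = -0.84.
p-value = P(Z < -0.839) ≈ 0.2007. With α = 0.05, fail to reject H₀.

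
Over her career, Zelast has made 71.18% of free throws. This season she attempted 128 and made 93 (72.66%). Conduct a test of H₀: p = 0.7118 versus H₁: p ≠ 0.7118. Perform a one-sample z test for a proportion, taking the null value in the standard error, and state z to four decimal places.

p̂ = 93/128 ≈ 0.7265625.
SE = √(p₀(1−p₀)/n) = √(0.20514/128) = 0.0400333.
z = (0.7265625 − 0.7118)/0.0400333 = 0.0147625/0.0400333 = 0.3688.

z = 0.3688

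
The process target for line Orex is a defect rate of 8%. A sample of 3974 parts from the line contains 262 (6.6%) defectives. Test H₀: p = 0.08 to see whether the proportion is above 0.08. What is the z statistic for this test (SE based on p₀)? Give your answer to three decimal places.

z = -3.270

p̂ = 262/3974 ≈ 0.0659285.
Standard error under H₀: √(0.08×0.92/3974) = 0.0043035.
z = (0.0659285 − 0.08)/0.0043035 = -0.0140715/0.0043035 = -3.270.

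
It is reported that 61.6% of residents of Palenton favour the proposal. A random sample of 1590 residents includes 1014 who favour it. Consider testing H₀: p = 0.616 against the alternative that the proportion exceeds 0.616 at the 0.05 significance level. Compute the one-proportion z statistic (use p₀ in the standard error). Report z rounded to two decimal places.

z = 1.78

p̂ = 1014/1590 ≈ 0.6377.
Standard error under H₀: √(0.616×0.384/1590) = 0.0122.
z = (0.6377 − 0.616)/0.0122 = 0.0217/0.0122 = 1.78.
p-value = P(Z > 1.782) ≈ 0.0374. With α = 0.05, reject H₀.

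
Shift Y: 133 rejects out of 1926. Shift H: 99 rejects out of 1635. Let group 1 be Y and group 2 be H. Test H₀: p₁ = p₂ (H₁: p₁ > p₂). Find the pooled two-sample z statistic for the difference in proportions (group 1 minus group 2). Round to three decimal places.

p̂₁ = 133/1926 ≈ 0.06906, p̂₂ = 99/1635 ≈ 0.06055.
Pooled p̂ = (133+99)/(1926+1635) = 232/3561 = 0.06515.
SE = √(0.0609057 × 0.00113083) = 0.00830.
z = (0.06906 − 0.06055)/0.00830 = 0.00851/0.00830 = 1.025.
p-value = P(Z > 1.025) ≈ 0.1527.

z = 1.025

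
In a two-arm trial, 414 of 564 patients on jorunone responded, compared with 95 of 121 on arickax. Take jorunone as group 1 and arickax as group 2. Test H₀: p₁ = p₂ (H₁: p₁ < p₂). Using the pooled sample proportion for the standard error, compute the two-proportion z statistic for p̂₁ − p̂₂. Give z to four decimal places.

z = -1.1669

p̂₁ = 414/564 = 0.734043, p̂₂ = 95/121 = 0.785124.
Pooled p̂ = (414+95)/(564+121) = 509/685 = 0.743066.
SE = √(p̂(1−p̂)(1/n₁+1/n₂)) = √(0.743066·0.256934·0.0100375) = √(0.00191635) = 0.043776.
z = (0.734043 − 0.785124)/0.043776 = -0.051081/0.043776 = -1.1669.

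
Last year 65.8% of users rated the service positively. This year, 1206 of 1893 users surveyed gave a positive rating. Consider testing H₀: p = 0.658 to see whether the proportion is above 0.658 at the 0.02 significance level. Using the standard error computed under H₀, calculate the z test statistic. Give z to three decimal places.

z = -1.918

p̂ = 1206/1893 = 0.637084.
Under H₀, SE = √(0.658·0.342/1893) = √(0.000118878) = 0.010903.
z = (0.637084 − 0.658)/0.010903 = -0.020916/0.010903 = -1.918.
p-value = P(Z > -1.918) ≈ 0.9725; since p > α = 0.02, fail to reject H₀.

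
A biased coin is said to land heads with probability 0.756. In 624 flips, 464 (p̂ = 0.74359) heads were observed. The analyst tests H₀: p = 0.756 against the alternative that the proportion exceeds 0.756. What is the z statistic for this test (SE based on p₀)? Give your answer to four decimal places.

p̂ = 464/624 = 0.743590.
Under H₀, SE = √(0.756·0.244/624) = √(0.000295615) = 0.017193.
z = (0.743590 − 0.756)/0.017193 = -0.012410/0.017193 = -0.7218.
p-value = P(Z > -0.722) ≈ 0.7648.

z = -0.7218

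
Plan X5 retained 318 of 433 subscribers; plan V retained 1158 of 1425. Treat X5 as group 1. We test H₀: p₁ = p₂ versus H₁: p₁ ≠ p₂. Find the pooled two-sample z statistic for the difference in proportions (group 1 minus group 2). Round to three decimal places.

z = -3.527

p̂₁ = 318/433 ≈ 0.73441, p̂₂ = 1158/1425 ≈ 0.81263.
Pooled p̂ = (318+1158)/(433+1425) = 1476/1858 = 0.79440.
SE = √(p̂(1−p̂)(1/n₁+1/n₂)) = √(0.79440·0.20560·0.00301122) = √(0.000491814) = 0.02218.
z = (0.73441 − 0.81263)/0.02218 = -0.07822/0.02218 = -3.527.
Two-sided p-value ≈ 2·Φ(−3.527) = 0.0004.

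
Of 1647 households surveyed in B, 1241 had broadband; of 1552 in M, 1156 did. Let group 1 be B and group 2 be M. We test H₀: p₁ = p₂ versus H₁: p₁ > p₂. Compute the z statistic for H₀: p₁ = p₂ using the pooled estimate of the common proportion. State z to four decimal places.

z = 0.5639

p̂₁ = 1241/1647 = 0.753491, p̂₂ = 1156/1552 = 0.744845.
Pooled p̂ = (1241+1156)/(1647+1552) = 2397/3199 = 0.749297.
SE = √(0.187851 × 0.00125149) = 0.015333.
z = (0.753491 − 0.744845)/0.015333 = 0.008646/0.015333 = 0.5639.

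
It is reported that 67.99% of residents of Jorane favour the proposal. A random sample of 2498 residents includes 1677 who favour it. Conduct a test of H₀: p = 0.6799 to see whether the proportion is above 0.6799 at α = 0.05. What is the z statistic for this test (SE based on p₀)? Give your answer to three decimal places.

z = -0.917

p̂ = 1677/2498 = 0.67134.
Standard error under H₀: √(0.6799×0.3201/2498) = 0.00933.
z = (0.67134 − 0.6799)/0.00933 = -0.00856/0.00933 = -0.917.
p-value = P(Z > -0.917) ≈ 0.8205; since p > α = 0.05, fail to reject H₀.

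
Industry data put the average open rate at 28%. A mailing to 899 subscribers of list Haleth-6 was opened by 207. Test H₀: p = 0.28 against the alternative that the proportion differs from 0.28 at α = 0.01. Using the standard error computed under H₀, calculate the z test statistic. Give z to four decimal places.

p̂ = 207/899 ≈ 0.230256.
SE = √(p₀(1−p₀)/n) = √(0.2016/899) = 0.014975.
z = (0.230256 − 0.28)/0.014975 = -0.049744/0.014975 = -3.3218.
p-value = 2·P(Z > 3.322) ≈ 0.0009, so at α = 0.01 we reject H₀.

z = -3.3218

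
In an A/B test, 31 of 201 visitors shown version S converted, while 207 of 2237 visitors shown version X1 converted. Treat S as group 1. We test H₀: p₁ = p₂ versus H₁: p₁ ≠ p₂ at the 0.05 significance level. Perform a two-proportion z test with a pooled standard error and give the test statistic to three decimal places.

p̂₁ = 31/201 ≈ 0.15423, p̂₂ = 207/2237 ≈ 0.09253.
Pooled p̂ = (31+207)/(201+2237) = 238/2438 = 0.09762.
SE = √(p̂(1−p̂)(1/n₁+1/n₂)) = √(0.09762·0.90238·0.00542215) = √(0.000477644) = 0.02186.
z = (0.15423 − 0.09253)/0.02186 = 0.06170/0.02186 = 2.823.
p-value = 2·P(Z > 2.823) ≈ 0.0048, so at α = 0.05 we reject H₀.

z = 2.823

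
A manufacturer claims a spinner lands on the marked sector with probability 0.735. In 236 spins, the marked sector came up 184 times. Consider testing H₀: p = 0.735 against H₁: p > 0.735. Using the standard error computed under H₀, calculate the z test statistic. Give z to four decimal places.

z = 1.5546

p̂ = 184/236 = 0.779661.
Under H₀, SE = √(0.735·0.265/236) = √(0.000825318) = 0.028728.
z = (0.779661 − 0.735)/0.028728 = 0.044661/0.028728 = 1.5546.
p-value = P(Z > 1.555) ≈ 0.0600.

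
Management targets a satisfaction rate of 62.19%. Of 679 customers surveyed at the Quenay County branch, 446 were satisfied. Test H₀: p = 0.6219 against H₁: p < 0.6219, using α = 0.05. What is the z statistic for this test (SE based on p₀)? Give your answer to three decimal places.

p̂ = 446/679 ≈ 0.65685.
Standard error under H₀: √(0.6219×0.3781/679) = 0.01861.
z = (0.65685 − 0.6219)/0.01861 = 0.03495/0.01861 = 1.878.
p-value = P(Z < 1.878) ≈ 0.9698; since p > α = 0.05, fail to reject H₀.

z = 1.878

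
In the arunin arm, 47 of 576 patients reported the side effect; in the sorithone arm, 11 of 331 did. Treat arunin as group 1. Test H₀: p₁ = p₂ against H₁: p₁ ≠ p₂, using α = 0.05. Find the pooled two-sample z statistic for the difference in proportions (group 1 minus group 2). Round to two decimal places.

p̂₁ = 47/576 = 0.08160, p̂₂ = 11/331 = 0.03323.
Pooled p̂ = (47+11)/(576+331) = 58/907 = 0.06395.
SE = √(0.0598578 × 0.00475726) = 0.01687.
z = (0.08160 − 0.03323)/0.01687 = 0.04837/0.01687 = 2.87.
Two-sided p-value ≈ 2·Φ(−2.866) = 0.0042. With α = 0.05, reject H₀.

z = 2.87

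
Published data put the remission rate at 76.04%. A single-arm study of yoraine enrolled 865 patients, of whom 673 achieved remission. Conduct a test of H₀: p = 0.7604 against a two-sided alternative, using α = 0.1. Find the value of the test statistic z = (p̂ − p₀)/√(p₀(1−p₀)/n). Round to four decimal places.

z = 1.2151

p̂ = 673/865 ≈ 0.778035.
SE = √(p₀(1−p₀)/n) = √(0.18219/865) = 0.014513.
z = (0.778035 − 0.7604)/0.014513 = 0.017635/0.014513 = 1.2151.
Two-sided p-value ≈ 2·Φ(−1.215) = 0.2243. With α = 0.1, fail to reject H₀.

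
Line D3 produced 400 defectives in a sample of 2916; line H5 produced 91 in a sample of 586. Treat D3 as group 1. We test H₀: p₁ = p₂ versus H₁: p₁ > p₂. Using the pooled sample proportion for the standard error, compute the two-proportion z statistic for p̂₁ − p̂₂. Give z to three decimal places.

p̂₁ = 400/2916 ≈ 0.13717, p̂₂ = 91/586 ≈ 0.15529.
Pooled p̂ = (400+91)/(2916+586) = 491/3502 = 0.14021.
SE = √(p̂(1−p̂)(1/n₁+1/n₂)) = √(0.14021·0.85979·0.00204942) = √(0.000247053) = 0.01572.
z = (0.13717 − 0.15529)/0.01572 = -0.01812/0.01572 = -1.153.

z = -1.153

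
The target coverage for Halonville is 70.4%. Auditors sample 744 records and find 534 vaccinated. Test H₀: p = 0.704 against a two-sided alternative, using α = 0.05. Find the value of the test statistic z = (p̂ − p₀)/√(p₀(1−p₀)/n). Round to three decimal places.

z = 0.821

p̂ = 534/744 ≈ 0.71774.
SE = √(p₀(1−p₀)/n) = √(0.20838/744) = 0.01674.
z = (0.71774 − 0.704)/0.01674 = 0.01374/0.01674 = 0.821.
Two-sided p-value ≈ 2·Φ(−0.821) = 0.4116; since p > α = 0.05, fail to reject H₀.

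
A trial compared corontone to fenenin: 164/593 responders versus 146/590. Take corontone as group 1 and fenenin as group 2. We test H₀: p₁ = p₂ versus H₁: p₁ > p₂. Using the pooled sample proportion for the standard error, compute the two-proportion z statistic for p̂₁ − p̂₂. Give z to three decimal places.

p̂₁ = 164/593 ≈ 0.27656, p̂₂ = 146/590 ≈ 0.24746.
Pooled p̂ = (164+146)/(593+590) = 310/1183 = 0.26205.
SE = √(0.193378 × 0.00338126) = 0.02557.
z = (0.27656 − 0.24746)/0.02557 = 0.02910/0.02557 = 1.138.

z = 1.138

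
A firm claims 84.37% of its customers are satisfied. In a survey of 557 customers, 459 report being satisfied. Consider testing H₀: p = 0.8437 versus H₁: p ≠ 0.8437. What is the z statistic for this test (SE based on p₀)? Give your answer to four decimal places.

z = -1.2766

p̂ = 459/557 = 0.824057.
Standard error under H₀: √(0.8437×0.1563/557) = 0.015387.
z = (0.824057 − 0.8437)/0.015387 = -0.019643/0.015387 = -1.2766.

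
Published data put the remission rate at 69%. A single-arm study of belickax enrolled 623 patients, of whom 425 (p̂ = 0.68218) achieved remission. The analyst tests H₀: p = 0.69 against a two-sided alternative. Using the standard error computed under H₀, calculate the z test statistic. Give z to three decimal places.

p̂ = 425/623 = 0.68218.
Under H₀, SE = √(0.69·0.31/623) = √(0.000343339) = 0.01853.
z = (0.68218 − 0.69)/0.01853 = -0.00782/0.01853 = -0.422.

z = -0.422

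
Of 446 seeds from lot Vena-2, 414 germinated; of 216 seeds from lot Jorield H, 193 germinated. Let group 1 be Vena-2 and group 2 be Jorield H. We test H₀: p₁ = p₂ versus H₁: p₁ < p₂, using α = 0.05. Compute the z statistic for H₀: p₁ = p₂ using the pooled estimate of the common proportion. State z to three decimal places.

z = 1.518

p̂₁ = 414/446 ≈ 0.92825, p̂₂ = 193/216 ≈ 0.89352.
Pooled p̂ = (414+193)/(446+216) = 607/662 = 0.91692.
SE = √(0.076179 × 0.00687178) = 0.02288.
z = (0.92825 − 0.89352)/0.02288 = 0.03473/0.02288 = 1.518.
p-value = P(Z < 1.518) ≈ 0.9355, so at α = 0.05 we fail to reject H₀.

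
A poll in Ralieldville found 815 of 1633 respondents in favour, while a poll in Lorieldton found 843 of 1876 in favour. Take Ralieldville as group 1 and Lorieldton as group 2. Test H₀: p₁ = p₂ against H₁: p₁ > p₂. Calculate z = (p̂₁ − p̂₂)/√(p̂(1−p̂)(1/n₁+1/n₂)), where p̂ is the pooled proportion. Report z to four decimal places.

p̂₁ = 815/1633 ≈ 0.4990814, p̂₂ = 843/1876 ≈ 0.4493603.
Pooled p̂ = (815+843)/(1633+1876) = 1658/3509 = 0.4724993.
SE = √(0.249244 × 0.00114542) = 0.0168964.
z = (0.4990814 − 0.4493603)/0.0168964 = 0.0497211/0.0168964 = 2.9427.

z = 2.9427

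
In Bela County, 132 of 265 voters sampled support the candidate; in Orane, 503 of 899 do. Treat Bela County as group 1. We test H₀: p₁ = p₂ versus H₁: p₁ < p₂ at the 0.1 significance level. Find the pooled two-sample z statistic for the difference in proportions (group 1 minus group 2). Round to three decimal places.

p̂₁ = 132/265 = 0.49811, p̂₂ = 503/899 = 0.55951.
Pooled p̂ = (132+503)/(265+899) = 635/1164 = 0.54553.
SE = √(p̂(1−p̂)(1/n₁+1/n₂)) = √(0.54553·0.45447·0.00488593) = √(0.00121135) = 0.03480.
z = (0.49811 − 0.55951)/0.03480 = -0.06140/0.03480 = -1.764.
p-value = P(Z < -1.764) ≈ 0.0389; since p < α = 0.1, reject H₀.

z = -1.764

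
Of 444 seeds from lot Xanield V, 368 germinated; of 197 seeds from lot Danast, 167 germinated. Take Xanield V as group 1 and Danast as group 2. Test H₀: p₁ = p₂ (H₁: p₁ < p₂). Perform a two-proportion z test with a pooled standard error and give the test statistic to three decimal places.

z = -0.594

p̂₁ = 368/444 = 0.82883, p̂₂ = 167/197 = 0.84772.
Pooled p̂ = (368+167)/(444+197) = 535/641 = 0.83463.
SE = √(0.13802 × 0.00732839) = 0.03180.
z = (0.82883 − 0.84772)/0.03180 = -0.01889/0.03180 = -0.594.
p-value = P(Z < -0.594) ≈ 0.2763.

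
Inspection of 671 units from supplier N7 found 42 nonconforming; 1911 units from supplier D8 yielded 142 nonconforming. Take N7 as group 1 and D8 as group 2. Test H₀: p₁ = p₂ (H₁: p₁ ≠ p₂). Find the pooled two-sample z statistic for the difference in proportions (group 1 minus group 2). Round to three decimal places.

z = -1.015

p̂₁ = 42/671 = 0.062593, p̂₂ = 142/1911 = 0.074307.
Pooled p̂ = (42+142)/(671+1911) = 184/2582 = 0.071263.
SE = √(p̂(1−p̂)(1/n₁+1/n₂)) = √(0.071263·0.928737·0.0020136) = √(0.000133269) = 0.011544.
z = (0.062593 − 0.074307)/0.011544 = -0.011714/0.011544 = -1.015.
Two-sided p-value ≈ 2·Φ(−1.015) = 0.3103.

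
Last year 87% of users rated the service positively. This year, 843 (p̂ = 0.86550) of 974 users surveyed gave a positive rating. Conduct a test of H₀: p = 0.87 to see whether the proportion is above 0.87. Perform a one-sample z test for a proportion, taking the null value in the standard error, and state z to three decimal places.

z = -0.417

p̂ = 843/974 ≈ 0.86550.
Under H₀, SE = √(0.87·0.13/974) = √(0.000116119) = 0.01078.
z = (0.86550 − 0.87)/0.01078 = -0.00450/0.01078 = -0.417.
p-value = P(Z > -0.417) ≈ 0.6618.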